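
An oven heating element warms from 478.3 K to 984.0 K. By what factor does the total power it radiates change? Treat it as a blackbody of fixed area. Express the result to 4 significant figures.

P₂/P₁ ≈ 17.91

P ∝ T⁴, so P₂/P₁ = (T₂/T₁)⁴ = (984.0/478.3)⁴ = (2.05729)⁴ = 17.91.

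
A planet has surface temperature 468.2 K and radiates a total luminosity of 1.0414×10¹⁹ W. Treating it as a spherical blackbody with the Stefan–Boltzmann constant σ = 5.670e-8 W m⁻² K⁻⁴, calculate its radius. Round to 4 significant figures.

R ≈ 1.744×10⁷ m

L = 4πR²σT⁴ ⇒ R = √(L/(4πσT⁴)).
σT⁴ = 2724.64 W/m², so R = √(1.0414×10¹⁹/(4π×2724.64)) = 1.744×10⁷ m.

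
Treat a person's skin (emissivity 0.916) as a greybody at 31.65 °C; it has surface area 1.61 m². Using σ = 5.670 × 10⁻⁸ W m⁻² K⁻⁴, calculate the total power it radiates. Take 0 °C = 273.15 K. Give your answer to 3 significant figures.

P ≈ 722 W

T = 31.65 °C + 273.15 = 304.80 K.
Area A = 1.61 m².
P = εσAT⁴ = 0.916 × 5.670×10⁻⁸ × 1.61 × (304.80)⁴ = 722 W.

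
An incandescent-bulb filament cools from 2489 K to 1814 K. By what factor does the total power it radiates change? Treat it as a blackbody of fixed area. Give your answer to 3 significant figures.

P₂/P₁ ≈ 0.282

P ∝ T⁴, so P₂/P₁ = (T₂/T₁)⁴ = (1814/2489)⁴ = (0.728807)⁴ = 0.282.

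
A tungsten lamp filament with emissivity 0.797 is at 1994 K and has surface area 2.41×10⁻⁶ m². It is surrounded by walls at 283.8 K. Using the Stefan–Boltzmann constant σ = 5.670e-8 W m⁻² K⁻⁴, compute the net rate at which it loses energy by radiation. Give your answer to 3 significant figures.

Area A = 2.41×10⁻⁶ m².
Net radiated power P_net = εσA(T⁴ − T₀⁴) = 0.797×5.670×10⁻⁸×2.41×10⁻⁶×(1994⁴ − 283.8⁴).
T⁴ − T₀⁴ = 1.58089×10¹³ − 6.48708×10⁹ = 1.58024×10¹³ K⁴, so P_net = 1.72 W.

Net loss ≈ 1.72 W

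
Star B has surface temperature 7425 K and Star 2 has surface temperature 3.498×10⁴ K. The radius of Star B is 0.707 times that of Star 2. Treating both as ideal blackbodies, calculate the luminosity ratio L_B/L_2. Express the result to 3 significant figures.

L_B/L_2 ≈ 1.01×10⁻³

L ∝ R²T⁴, so L_B/L_2 = (R_B/R_2)²(T_B/T_2)⁴ = (0.707)² × (7425/3.498×10⁴)⁴ = 0.499849 × 2.03005×10⁻³ = 1.01×10⁻³.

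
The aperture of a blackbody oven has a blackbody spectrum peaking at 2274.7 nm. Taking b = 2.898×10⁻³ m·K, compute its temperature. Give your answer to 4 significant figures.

Wien's law gives T = b/λ_max = (2.898×10⁻³ m·K)/(2.2747×10⁻⁶ m) = 1274 K.

T ≈ 1274 K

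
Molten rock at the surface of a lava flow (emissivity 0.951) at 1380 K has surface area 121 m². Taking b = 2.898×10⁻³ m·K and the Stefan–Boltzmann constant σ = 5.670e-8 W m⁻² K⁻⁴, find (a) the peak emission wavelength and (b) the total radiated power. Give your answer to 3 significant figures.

λ_max ≈ 2.10 μm; P ≈ 2.37×10⁷ W

(a) λ_max = b/T = 2.898×10⁻³/1380 = 2.100×10⁻⁶ m = 2.10 μm.
Area A = 121 m².
(b) P = εσAT⁴ = 0.951×5.670×10⁻⁸×121×(1380)⁴ = 2.37×10⁷ W.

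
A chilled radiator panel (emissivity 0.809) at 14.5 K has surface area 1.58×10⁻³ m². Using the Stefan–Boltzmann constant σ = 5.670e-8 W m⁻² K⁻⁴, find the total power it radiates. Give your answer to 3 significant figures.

Area A = 1.58×10⁻³ m².
P = εσAT⁴ = 0.809 × 5.670×10⁻⁸ × 1.58×10⁻³ × (14.5)⁴ = 3.20×10⁻⁶ W.

P ≈ 3.20×10⁻⁶ W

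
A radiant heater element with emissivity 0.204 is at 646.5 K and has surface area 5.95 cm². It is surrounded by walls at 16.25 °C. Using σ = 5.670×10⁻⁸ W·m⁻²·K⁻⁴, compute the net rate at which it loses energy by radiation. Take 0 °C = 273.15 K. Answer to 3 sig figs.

Net loss ≈ 1.15 W

Surroundings: T = 16.25 °C + 273.15 = 289.40 K.
Area A = 5.95 cm² = 5.95×10⁻⁴ m².
Net radiated power P_net = εσA(T⁴ − T₀⁴) = 0.204×5.670×10⁻⁸×5.95×10⁻⁴×(646.5⁴ − 289.40⁴).
T⁴ − T₀⁴ = 1.74692×10¹¹ − 7.01446×10⁹ = 1.67678×10¹¹ K⁴, so P_net = 1.15 W.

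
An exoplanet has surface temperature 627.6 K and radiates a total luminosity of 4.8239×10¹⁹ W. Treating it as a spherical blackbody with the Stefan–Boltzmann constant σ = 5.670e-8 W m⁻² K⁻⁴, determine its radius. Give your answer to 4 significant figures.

R ≈ 2.089×10⁷ m

L = 4πR²σT⁴ ⇒ R = √(L/(4πσT⁴)).
σT⁴ = 8796.60 W/m², so R = √(4.8239×10¹⁹/(4π×8796.60)) = 2.089×10⁷ m.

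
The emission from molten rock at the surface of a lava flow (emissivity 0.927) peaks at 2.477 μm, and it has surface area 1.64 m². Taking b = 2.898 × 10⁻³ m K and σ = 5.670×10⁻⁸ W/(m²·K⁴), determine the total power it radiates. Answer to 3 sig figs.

Wien's law: T = b/λ_max = 2.898×10⁻³/2.477×10⁻⁶ = 1169.96 K.
Area A = 1.64 m².
Then P = εσAT⁴ = 0.927×5.670×10⁻⁸×1.64×(1169.96)⁴ = 1.62×10⁵ W.

P ≈ 1.62×10⁵ W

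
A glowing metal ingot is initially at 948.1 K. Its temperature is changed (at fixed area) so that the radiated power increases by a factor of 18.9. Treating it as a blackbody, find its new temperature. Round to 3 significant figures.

P ∝ T⁴, so T₂/T₁ = (P₂/P₁)^(1/4) = (18.9)^(1/4) = 2.08505.
T₂ = 948.1 × 2.08505 = 1.98×10³ K.

T₂ ≈ 1.98×10³ K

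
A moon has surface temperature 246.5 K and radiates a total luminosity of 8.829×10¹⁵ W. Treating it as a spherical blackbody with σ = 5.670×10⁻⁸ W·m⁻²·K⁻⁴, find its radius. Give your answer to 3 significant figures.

L = 4πR²σT⁴ ⇒ R = √(L/(4πσT⁴)).
σT⁴ = 209.339 W/m², so R = √(8.829×10¹⁵/(4π×209.339)) = 1.83×10⁶ m.

R ≈ 1.83×10⁶ m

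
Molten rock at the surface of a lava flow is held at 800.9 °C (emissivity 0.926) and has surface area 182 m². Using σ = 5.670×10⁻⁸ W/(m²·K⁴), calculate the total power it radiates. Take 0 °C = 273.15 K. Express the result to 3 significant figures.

P ≈ 1.27×10⁷ W

T = 800.9 °C + 273.15 = 1074.05 K.
Area A = 182 m².
P = εσAT⁴ = 0.926 × 5.670×10⁻⁸ × 182 × (1074.05)⁴ = 1.27×10⁷ W.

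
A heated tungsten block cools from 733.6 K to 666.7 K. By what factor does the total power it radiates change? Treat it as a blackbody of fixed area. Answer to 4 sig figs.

P₂/P₁ ≈ 0.6822

P ∝ T⁴, so P₂/P₁ = (T₂/T₁)⁴ = (666.7/733.6)⁴ = (0.908806)⁴ = 0.6822.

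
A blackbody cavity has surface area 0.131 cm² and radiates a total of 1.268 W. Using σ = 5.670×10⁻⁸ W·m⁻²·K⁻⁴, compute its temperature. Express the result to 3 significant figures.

T ≈ 1.14×10³ K

Area A = 0.131 cm² = 1.31×10⁻⁵ m².
P = σAT⁴ ⇒ T = (P/(σA))^(1/4) = (1.268/(5.670×10⁻⁸×1.31×10⁻⁵))^(1/4) = 1.14×10³ K.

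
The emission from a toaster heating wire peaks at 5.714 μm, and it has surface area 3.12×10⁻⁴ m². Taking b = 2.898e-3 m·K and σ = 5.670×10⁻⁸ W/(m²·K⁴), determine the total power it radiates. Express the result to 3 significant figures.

Wien's law: T = b/λ_max = 2.898×10⁻³/5.714×10⁻⁶ = 507.175 K.
Area A = 3.12×10⁻⁴ m².
Then P = σAT⁴ = 5.670×10⁻⁸×3.12×10⁻⁴×(507.175)⁴ = 1.17 W.

P ≈ 1.17 W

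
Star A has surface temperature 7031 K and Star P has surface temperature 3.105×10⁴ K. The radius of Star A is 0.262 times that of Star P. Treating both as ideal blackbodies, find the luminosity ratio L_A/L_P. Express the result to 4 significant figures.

L_A/L_P ≈ 1.805×10⁻⁴

L ∝ R²T⁴, so L_A/L_P = (R_A/R_P)²(T_A/T_P)⁴ = (0.262)² × (7031/3.105×10⁴)⁴ = 0.068644 × 2.62919×10⁻³ = 1.805×10⁻⁴.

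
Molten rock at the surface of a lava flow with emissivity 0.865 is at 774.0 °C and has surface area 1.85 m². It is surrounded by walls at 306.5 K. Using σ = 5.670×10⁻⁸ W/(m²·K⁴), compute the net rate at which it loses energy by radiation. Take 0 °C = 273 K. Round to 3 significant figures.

Net loss ≈ 1.08×10⁵ W

T = 774.0 °C + 273 = 1047.0 K.
Area A = 1.85 m².
Net radiated power P_net = εσA(T⁴ − T₀⁴) = 0.865×5.670×10⁻⁸×1.85×(1047.0⁴ − 306.5⁴).
T⁴ − T₀⁴ = 1.20167×10¹² − 8.82515×10⁹ = 1.19284×10¹² K⁴, so P_net = 1.08×10⁵ W.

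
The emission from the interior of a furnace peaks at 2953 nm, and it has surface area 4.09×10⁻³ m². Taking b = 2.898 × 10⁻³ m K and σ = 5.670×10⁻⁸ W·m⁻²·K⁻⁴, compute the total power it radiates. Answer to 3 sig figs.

Wien's law: T = b/λ_max = 2.898×10⁻³/2.953×10⁻⁶ = 981.375 K.
Area A = 4.09×10⁻³ m².
Then P = σAT⁴ = 5.670×10⁻⁸×4.09×10⁻³×(981.375)⁴ = 215 W.

P ≈ 215 W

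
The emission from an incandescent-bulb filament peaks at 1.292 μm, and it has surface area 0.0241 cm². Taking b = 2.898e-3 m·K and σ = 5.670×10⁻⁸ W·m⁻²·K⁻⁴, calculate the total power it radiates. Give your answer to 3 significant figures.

Wien's law: T = b/λ_max = 2.898×10⁻³/1.292×10⁻⁶ = 2243.03 K.
Area A = 0.0241 cm² = 2.41×10⁻⁶ m².
Then P = σAT⁴ = 5.670×10⁻⁸×2.41×10⁻⁶×(2243.03)⁴ = 3.46 W.

P ≈ 3.46 W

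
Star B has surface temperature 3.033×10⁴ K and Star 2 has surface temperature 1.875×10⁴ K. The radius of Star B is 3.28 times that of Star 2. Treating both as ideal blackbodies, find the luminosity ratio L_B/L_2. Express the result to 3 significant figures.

L_B/L_2 ≈ 73.7

L ∝ R²T⁴, so L_B/L_2 = (R_B/R_2)²(T_B/T_2)⁴ = (3.28)² × (3.033×10⁴/1.875×10⁴)⁴ = 10.7584 × 6.84675 = 73.7.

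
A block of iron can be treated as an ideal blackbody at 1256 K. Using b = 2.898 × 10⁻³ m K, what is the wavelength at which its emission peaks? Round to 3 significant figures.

Wien's displacement law: λ_max = b/T = (2.898×10⁻³ m·K)/(1256 K) = 2.307×10⁻⁶ m.
That is 2.31 μm, in the infrared range.

λ_max ≈ 2.31 μm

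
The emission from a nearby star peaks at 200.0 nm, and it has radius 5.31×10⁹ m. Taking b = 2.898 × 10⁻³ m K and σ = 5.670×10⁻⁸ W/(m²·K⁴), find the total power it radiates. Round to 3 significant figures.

Wien's law: T = b/λ_max = 2.898×10⁻³/2.000×10⁻⁷ = 14490.0 K.
Surface area A = 4πR² = 4π(5.31×10⁹ m)² = 3.54323×10²⁰ m².
Then P = σAT⁴ = 5.670×10⁻⁸×3.54323×10²⁰×(14490.0)⁴ = 8.86×10²⁹ W.

P ≈ 8.86×10²⁹ W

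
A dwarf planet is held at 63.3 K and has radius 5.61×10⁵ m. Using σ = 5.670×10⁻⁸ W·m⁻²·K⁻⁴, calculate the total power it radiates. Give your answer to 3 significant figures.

Surface area A = 4πR² = 4π(5.61×10⁵ m)² = 3.95490×10¹² m².
P = σAT⁴ = 5.670×10⁻⁸ × 3.95490×10¹² × (63.3)⁴ = 3.60×10¹² W.

P ≈ 3.60×10¹² W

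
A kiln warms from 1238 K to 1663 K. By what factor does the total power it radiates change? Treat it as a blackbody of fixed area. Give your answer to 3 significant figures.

P₂/P₁ ≈ 3.26

P ∝ T⁴, so P₂/P₁ = (T₂/T₁)⁴ = (1663/1238)⁴ = (1.34330)⁴ = 3.26.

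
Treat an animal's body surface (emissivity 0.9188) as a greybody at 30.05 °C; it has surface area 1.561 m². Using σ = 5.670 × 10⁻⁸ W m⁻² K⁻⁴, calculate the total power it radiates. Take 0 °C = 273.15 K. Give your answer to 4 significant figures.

T = 30.05 °C + 273.15 = 303.20 K.
Area A = 1.561 m².
P = εσAT⁴ = 0.9188 × 5.670×10⁻⁸ × 1.561 × (303.20)⁴ = 687.3 W.

P ≈ 687.3 W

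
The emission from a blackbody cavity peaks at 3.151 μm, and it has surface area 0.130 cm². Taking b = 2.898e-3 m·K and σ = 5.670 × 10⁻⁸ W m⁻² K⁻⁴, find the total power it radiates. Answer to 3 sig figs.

Wien's law: T = b/λ_max = 2.898×10⁻³/3.151×10⁻⁶ = 919.708 K.
Area A = 0.130 cm² = 1.30×10⁻⁵ m².
Then P = σAT⁴ = 5.670×10⁻⁸×1.30×10⁻⁵×(919.708)⁴ = 0.527 W.

P ≈ 0.527 W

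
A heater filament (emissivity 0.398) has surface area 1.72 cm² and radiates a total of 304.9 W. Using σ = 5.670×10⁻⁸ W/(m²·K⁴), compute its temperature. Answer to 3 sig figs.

T ≈ 2.98×10³ K

Area A = 1.72 cm² = 1.72×10⁻⁴ m².
P = εσAT⁴ ⇒ T = (P/(εσA))^(1/4) = (304.9/(0.398×5.670×10⁻⁸×1.72×10⁻⁴))^(1/4) = 2.98×10³ K.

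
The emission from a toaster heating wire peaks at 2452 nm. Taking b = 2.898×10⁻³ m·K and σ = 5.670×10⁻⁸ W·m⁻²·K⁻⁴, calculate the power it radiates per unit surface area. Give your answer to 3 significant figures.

Wien's law: T = b/λ_max = 2.898×10⁻³/2.452×10⁻⁶ = 1181.89 K.
Then I = σT⁴ = 5.670×10⁻⁸×(1181.89)⁴ = 1.11×10⁵ W/m².

I ≈ 1.11×10⁵ W/m²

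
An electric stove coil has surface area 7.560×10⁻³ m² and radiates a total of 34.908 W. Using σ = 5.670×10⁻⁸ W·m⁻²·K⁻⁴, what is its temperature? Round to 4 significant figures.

T ≈ 534.2 K

Area A = 7.560×10⁻³ m².
P = σAT⁴ ⇒ T = (P/(σA))^(1/4) = (34.908/(5.670×10⁻⁸×7.560×10⁻³))^(1/4) = 534.2 K.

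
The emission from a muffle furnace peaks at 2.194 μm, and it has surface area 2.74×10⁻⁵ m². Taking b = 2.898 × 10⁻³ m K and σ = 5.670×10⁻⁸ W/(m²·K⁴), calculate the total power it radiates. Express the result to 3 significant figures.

P ≈ 4.73 W

Wien's law: T = b/λ_max = 2.898×10⁻³/2.194×10⁻⁶ = 1320.88 K.
Area A = 2.74×10⁻⁵ m².
Then P = σAT⁴ = 5.670×10⁻⁸×2.74×10⁻⁵×(1320.88)⁴ = 4.73 W.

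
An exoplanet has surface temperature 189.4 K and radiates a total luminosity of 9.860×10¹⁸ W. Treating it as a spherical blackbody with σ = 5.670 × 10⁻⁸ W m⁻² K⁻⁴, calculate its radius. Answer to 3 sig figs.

R ≈ 1.04×10⁸ m

L = 4πR²σT⁴ ⇒ R = √(L/(4πσT⁴)).
σT⁴ = 72.9630 W/m², so R = √(9.860×10¹⁸/(4π×72.9630)) = 1.04×10⁸ m.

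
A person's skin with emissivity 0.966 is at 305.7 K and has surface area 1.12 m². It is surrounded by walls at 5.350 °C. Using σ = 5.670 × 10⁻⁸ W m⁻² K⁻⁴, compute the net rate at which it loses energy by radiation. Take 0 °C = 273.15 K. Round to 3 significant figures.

Net loss ≈ 167 W

Surroundings: T = 5.350 °C + 273.15 = 278.500 K.
Area A = 1.12 m².
Net radiated power P_net = εσA(T⁴ − T₀⁴) = 0.966×5.670×10⁻⁸×1.12×(305.7⁴ − 278.500⁴).
T⁴ − T₀⁴ = 8.73337×10⁹ − 6.01590×10⁹ = 2.71747×10⁹ K⁴, so P_net = 167 W.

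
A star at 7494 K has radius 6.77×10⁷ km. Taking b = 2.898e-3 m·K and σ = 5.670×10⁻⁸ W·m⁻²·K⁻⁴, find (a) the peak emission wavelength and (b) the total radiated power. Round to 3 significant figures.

λ_max ≈ 387 nm; P ≈ 1.03×10³¹ W

(a) λ_max = b/T = 2.898×10⁻³/7494 = 3.867×10⁻⁷ m = 387 nm.
Surface area A = 4πR² = 4π(6.77×10¹⁰ m)² = 5.75953×10²² m².
(b) P = σAT⁴ = 5.670×10⁻⁸×5.75953×10²²×(7494)⁴ = 1.03×10³¹ W.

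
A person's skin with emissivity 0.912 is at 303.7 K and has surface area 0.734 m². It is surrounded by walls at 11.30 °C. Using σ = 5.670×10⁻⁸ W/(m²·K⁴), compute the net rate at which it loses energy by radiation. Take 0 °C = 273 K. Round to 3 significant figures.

Net loss ≈ 74.9 W

Surroundings: T = 11.30 °C + 273 = 284.30 K.
Area A = 0.734 m².
Net radiated power P_net = εσA(T⁴ − T₀⁴) = 0.912×5.670×10⁻⁸×0.734×(303.7⁴ − 284.30⁴).
T⁴ − T₀⁴ = 8.50705×10⁹ − 6.53292×10⁹ = 1.97413×10⁹ K⁴, so P_net = 74.9 W.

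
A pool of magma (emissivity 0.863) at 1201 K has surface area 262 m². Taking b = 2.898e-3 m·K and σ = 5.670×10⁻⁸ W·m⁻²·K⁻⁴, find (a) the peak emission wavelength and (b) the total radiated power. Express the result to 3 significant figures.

(a) λ_max = b/T = 2.898×10⁻³/1201 = 2.413×10⁻⁶ m = 2.41×10³ nm.
Area A = 262 m².
(b) P = εσAT⁴ = 0.863×5.670×10⁻⁸×262×(1201)⁴ = 2.67×10⁷ W.

λ_max ≈ 2.41×10³ nm; P ≈ 2.67×10⁷ W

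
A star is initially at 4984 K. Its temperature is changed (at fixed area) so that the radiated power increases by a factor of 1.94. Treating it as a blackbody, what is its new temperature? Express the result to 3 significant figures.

P ∝ T⁴, so T₂/T₁ = (P₂/P₁)^(1/4) = (1.94)^(1/4) = 1.18019.
T₂ = 4984 × 1.18019 = 5.88×10³ K.

T₂ ≈ 5.88×10³ K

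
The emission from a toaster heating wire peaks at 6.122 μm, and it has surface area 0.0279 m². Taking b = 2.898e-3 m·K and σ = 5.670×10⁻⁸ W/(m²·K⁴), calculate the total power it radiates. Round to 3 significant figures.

Wien's law: T = b/λ_max = 2.898×10⁻³/6.122×10⁻⁶ = 473.375 K.
Area A = 0.0279 m².
Then P = σAT⁴ = 5.670×10⁻⁸×0.0279×(473.375)⁴ = 79.4 W.

P ≈ 79.4 W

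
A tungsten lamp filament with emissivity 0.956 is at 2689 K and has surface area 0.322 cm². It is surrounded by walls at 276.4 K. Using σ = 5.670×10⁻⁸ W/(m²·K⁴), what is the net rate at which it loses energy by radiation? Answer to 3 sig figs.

Net loss ≈ 91.2 W

Area A = 0.322 cm² = 3.22×10⁻⁵ m².
Net radiated power P_net = εσA(T⁴ − T₀⁴) = 0.956×5.670×10⁻⁸×3.22×10⁻⁵×(2689⁴ − 276.4⁴).
T⁴ − T₀⁴ = 5.22833×10¹³ − 5.83650×10⁹ = 5.22775×10¹³ K⁴, so P_net = 91.2 W.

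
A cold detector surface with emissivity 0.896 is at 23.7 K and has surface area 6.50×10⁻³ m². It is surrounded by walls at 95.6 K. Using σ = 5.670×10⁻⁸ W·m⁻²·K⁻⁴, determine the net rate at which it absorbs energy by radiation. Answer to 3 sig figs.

Net gain ≈ 0.0275 W

Area A = 6.50×10⁻³ m².
Net radiated power P_net = εσA(T⁴ − T₀⁴) = 0.896×5.670×10⁻⁸×6.50×10⁻³×(23.7⁴ − 95.6⁴).
T⁴ − T₀⁴ = 3.15496×10⁵ − 8.35279×10⁷ = -8.32124×10⁷ K⁴, so P_net = -0.0275 W — negative, meaning a net gain of 0.0275 W.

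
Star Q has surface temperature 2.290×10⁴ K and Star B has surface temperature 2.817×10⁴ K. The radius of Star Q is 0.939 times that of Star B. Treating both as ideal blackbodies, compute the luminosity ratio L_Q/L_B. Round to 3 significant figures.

L_Q/L_B ≈ 0.385

L ∝ R²T⁴, so L_Q/L_B = (R_Q/R_B)²(T_Q/T_B)⁴ = (0.939)² × (2.290×10⁴/2.817×10⁴)⁴ = 0.881721 × 0.436711 = 0.385.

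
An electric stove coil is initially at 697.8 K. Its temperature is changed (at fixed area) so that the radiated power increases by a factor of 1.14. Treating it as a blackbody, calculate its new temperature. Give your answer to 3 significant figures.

T₂ ≈ 721 K

P ∝ T⁴, so T₂/T₁ = (P₂/P₁)^(1/4) = (1.14)^(1/4) = 1.03330.
T₂ = 697.8 × 1.03330 = 721 K.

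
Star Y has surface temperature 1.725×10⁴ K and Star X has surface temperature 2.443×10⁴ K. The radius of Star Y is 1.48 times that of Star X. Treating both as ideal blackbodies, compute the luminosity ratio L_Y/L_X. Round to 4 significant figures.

L_Y/L_X ≈ 0.5445

L ∝ R²T⁴, so L_Y/L_X = (R_Y/R_X)²(T_Y/T_X)⁴ = (1.48)² × (1.725×10⁴/2.443×10⁴)⁴ = 2.1904 × 0.248578 = 0.5445.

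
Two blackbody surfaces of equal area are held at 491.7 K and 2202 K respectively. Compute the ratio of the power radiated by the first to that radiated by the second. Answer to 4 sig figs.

With equal areas, P₁/P₂ = (T₁/T₂)⁴ = (491.7/2202)⁴ = 2.486×10⁻³.

P₁/P₂ ≈ 2.486×10⁻³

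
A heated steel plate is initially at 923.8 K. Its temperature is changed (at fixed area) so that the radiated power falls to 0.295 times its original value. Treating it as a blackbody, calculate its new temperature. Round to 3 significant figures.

T₂ ≈ 681 K

P ∝ T⁴, so T₂/T₁ = (P₂/P₁)^(1/4) = (0.295)^(1/4) = 0.736980.
T₂ = 923.8 × 0.736980 = 681 K.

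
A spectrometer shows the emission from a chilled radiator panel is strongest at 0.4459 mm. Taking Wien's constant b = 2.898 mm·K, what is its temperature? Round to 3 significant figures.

T ≈ 6.50 K

Wien's law gives T = b/λ_max = (2.898×10⁻³ m·K)/(4.459×10⁻⁴ m) = 6.50 K.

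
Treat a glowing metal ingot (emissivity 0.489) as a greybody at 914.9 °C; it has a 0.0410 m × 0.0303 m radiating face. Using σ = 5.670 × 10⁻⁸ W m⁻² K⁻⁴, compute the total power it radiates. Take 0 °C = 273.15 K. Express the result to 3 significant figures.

T = 914.9 °C + 273.15 = 1188.05 K.
Area A = 0.0410 × 0.0303 = 1.2423×10⁻³ m².
P = εσAT⁴ = 0.489 × 5.670×10⁻⁸ × 1.2423×10⁻³ × (1188.05)⁴ = 68.6 W.

P ≈ 68.6 W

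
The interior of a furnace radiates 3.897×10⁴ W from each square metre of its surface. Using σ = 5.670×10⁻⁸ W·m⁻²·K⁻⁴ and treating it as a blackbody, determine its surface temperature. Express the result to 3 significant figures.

I = σT⁴, so T = (I/σ)^(1/4) = (3.897×10⁴/(5.670×10⁻⁸))^(1/4) = 911 K.

T ≈ 911 K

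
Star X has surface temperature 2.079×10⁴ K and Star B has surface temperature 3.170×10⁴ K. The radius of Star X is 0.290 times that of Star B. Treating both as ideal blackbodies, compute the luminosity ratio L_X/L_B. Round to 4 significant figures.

L_X/L_B ≈ 0.01556

L ∝ R²T⁴, so L_X/L_B = (R_X/R_B)²(T_X/T_B)⁴ = (0.290)² × (2.079×10⁴/3.170×10⁴)⁴ = 0.0841 × 0.185004 = 0.01556.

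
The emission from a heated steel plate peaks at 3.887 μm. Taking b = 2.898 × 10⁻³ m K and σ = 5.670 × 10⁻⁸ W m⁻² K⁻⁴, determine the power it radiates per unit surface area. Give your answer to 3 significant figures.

Wien's law: T = b/λ_max = 2.898×10⁻³/3.887×10⁻⁶ = 745.562 K.
Then I = σT⁴ = 5.670×10⁻⁸×(745.562)⁴ = 1.75×10⁴ W/m².

I ≈ 1.75×10⁴ W/m²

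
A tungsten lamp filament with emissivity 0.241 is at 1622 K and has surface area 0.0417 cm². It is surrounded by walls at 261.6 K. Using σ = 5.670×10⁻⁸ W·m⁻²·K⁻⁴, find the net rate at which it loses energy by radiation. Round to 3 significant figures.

Area A = 0.0417 cm² = 4.17×10⁻⁶ m².
Net radiated power P_net = εσA(T⁴ − T₀⁴) = 0.241×5.670×10⁻⁸×4.17×10⁻⁶×(1622⁴ − 261.6⁴).
T⁴ − T₀⁴ = 6.92155×10¹² − 4.68329×10⁹ = 6.91687×10¹² K⁴, so P_net = 0.394 W.

Net loss ≈ 0.394 W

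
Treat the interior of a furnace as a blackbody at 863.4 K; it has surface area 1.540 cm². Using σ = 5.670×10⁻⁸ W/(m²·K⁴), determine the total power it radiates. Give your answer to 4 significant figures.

Area A = 1.540 cm² = 1.540×10⁻⁴ m².
P = σAT⁴ = 5.670×10⁻⁸ × 1.540×10⁻⁴ × (863.4)⁴ = 4.852 W.

P ≈ 4.852 W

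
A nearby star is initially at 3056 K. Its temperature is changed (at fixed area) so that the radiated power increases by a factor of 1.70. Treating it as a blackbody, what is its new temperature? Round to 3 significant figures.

P ∝ T⁴, so T₂/T₁ = (P₂/P₁)^(1/4) = (1.70)^(1/4) = 1.14186.
T₂ = 3056 × 1.14186 = 3.49×10³ K.

T₂ ≈ 3.49×10³ K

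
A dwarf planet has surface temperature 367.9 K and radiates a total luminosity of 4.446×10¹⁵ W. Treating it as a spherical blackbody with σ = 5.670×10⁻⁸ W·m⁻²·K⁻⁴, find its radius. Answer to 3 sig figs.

R ≈ 5.84×10⁵ m

L = 4πR²σT⁴ ⇒ R = √(L/(4πσT⁴)).
σT⁴ = 1038.73 W/m², so R = √(4.446×10¹⁵/(4π×1038.73)) = 5.84×10⁵ m.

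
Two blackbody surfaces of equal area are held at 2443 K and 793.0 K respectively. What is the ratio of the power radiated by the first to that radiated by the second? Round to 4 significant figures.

P₁/P₂ ≈ 90.07

With equal areas, P₁/P₂ = (T₁/T₂)⁴ = (2443/793.0)⁴ = 90.07.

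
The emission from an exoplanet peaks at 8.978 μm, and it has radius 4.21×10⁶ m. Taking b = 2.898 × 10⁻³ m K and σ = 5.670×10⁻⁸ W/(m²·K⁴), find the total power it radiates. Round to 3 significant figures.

Wien's law: T = b/λ_max = 2.898×10⁻³/8.978×10⁻⁶ = 322.789 K.
Surface area A = 4πR² = 4π(4.21×10⁶ m)² = 2.22728×10¹⁴ m².
Then P = σAT⁴ = 5.670×10⁻⁸×2.22728×10¹⁴×(322.789)⁴ = 1.37×10¹⁷ W.

P ≈ 1.37×10¹⁷ W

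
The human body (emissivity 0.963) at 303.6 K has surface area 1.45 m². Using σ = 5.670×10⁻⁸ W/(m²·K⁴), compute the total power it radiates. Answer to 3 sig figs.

Area A = 1.45 m².
P = εσAT⁴ = 0.963 × 5.670×10⁻⁸ × 1.45 × (303.6)⁴ = 673 W.

P ≈ 673 W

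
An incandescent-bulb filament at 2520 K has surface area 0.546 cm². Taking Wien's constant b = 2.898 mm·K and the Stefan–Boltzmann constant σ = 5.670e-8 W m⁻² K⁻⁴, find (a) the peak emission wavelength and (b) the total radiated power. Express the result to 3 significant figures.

λ_max ≈ 1.15×10³ nm; P ≈ 125 W

(a) λ_max = b/T = 2.898×10⁻³/2520 = 1.150×10⁻⁶ m = 1.15×10³ nm.
Area A = 0.546 cm² = 5.46×10⁻⁵ m².
(b) P = σAT⁴ = 5.670×10⁻⁸×5.46×10⁻⁵×(2520)⁴ = 125 W.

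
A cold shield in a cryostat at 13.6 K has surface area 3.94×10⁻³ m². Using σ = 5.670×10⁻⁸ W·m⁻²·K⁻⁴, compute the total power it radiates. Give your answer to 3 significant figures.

P ≈ 7.64×10⁻⁶ W

Area A = 3.94×10⁻³ m².
P = σAT⁴ = 5.670×10⁻⁸ × 3.94×10⁻³ × (13.6)⁴ = 7.64×10⁻⁶ W.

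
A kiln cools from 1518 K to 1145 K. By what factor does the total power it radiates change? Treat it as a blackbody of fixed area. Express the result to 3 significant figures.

P₂/P₁ ≈ 0.324

P ∝ T⁴, so P₂/P₁ = (T₂/T₁)⁴ = (1145/1518)⁴ = (0.754282)⁴ = 0.324.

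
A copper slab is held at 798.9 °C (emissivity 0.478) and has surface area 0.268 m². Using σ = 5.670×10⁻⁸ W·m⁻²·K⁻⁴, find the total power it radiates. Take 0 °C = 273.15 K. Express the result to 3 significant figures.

T = 798.9 °C + 273.15 = 1072.05 K.
Area A = 0.268 m².
P = εσAT⁴ = 0.478 × 5.670×10⁻⁸ × 0.268 × (1072.05)⁴ = 9.59×10³ W.

P ≈ 9.59×10³ W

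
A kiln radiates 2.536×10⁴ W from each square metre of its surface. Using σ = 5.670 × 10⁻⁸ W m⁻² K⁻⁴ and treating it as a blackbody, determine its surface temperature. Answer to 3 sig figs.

T ≈ 818 K

I = σT⁴, so T = (I/σ)^(1/4) = (2.536×10⁴/(5.670×10⁻⁸))^(1/4) = 818 K.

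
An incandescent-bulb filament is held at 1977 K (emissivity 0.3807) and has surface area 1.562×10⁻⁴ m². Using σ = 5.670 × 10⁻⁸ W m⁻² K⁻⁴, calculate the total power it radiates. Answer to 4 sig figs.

P ≈ 51.51 W

Area A = 1.562×10⁻⁴ m².
P = εσAT⁴ = 0.3807 × 5.670×10⁻⁸ × 1.562×10⁻⁴ × (1977)⁴ = 51.51 W.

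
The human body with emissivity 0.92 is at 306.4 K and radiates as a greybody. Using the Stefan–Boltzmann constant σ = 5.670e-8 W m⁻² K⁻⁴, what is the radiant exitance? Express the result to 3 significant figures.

Stefan–Boltzmann: I = εσT⁴ = 0.92 × 5.670×10⁻⁸ × (306.4)⁴ = 460 W/m².

I ≈ 460 W/m²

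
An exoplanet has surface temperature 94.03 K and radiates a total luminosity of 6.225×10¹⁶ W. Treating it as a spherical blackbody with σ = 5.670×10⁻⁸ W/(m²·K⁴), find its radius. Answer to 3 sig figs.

R ≈ 3.34×10⁷ m

L = 4πR²σT⁴ ⇒ R = √(L/(4πσT⁴)).
σT⁴ = 4.43250 W/m², so R = √(6.225×10¹⁶/(4π×4.43250)) = 3.34×10⁷ m.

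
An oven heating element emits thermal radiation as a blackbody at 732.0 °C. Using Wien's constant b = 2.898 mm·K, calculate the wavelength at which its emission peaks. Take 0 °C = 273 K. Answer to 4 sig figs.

T = 732.0 °C + 273 = 1005.0 K.
Wien's displacement law: λ_max = b/T = (2.898×10⁻³ m·K)/(1005.0 K) = 2.8836×10⁻⁶ m.
That is 2884 nm, in the infrared range.

λ_max ≈ 2884 nm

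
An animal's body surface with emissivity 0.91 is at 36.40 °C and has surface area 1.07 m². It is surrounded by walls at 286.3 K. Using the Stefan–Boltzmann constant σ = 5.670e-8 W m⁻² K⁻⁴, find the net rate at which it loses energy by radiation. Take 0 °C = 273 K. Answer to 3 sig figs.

Net loss ≈ 135 W

T = 36.40 °C + 273 = 309.40 K.
Area A = 1.07 m².
Net radiated power P_net = εσA(T⁴ − T₀⁴) = 0.91×5.670×10⁻⁸×1.07×(309.40⁴ − 286.3⁴).
T⁴ − T₀⁴ = 9.16392×10⁹ − 6.71870×10⁹ = 2.44522×10⁹ K⁴, so P_net = 135 W.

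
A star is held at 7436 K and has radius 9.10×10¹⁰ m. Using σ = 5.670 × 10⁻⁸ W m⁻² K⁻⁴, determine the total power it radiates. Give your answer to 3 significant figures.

P ≈ 1.80×10³¹ W

Surface area A = 4πR² = 4π(9.10×10¹⁰ m)² = 1.04062×10²³ m².
P = σAT⁴ = 5.670×10⁻⁸ × 1.04062×10²³ × (7436)⁴ = 1.80×10³¹ W.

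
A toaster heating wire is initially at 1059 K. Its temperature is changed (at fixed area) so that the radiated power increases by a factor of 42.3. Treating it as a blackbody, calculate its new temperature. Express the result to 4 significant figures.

P ∝ T⁴, so T₂/T₁ = (P₂/P₁)^(1/4) = (42.3)^(1/4) = 2.55026.
T₂ = 1059 × 2.55026 = 2701 K.

T₂ ≈ 2701 K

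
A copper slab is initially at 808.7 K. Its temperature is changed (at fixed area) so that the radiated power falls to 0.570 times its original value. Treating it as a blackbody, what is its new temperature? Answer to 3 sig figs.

P ∝ T⁴, so T₂/T₁ = (P₂/P₁)^(1/4) = (0.570)^(1/4) = 0.868898.
T₂ = 808.7 × 0.868898 = 703 K.

T₂ ≈ 703 K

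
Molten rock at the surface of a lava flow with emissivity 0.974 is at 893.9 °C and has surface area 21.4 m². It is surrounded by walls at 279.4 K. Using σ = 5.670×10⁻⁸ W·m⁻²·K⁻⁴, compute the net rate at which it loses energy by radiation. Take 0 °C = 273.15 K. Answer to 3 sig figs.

T = 893.9 °C + 273.15 = 1167.05 K.
Area A = 21.4 m².
Net radiated power P_net = εσA(T⁴ − T₀⁴) = 0.974×5.670×10⁻⁸×21.4×(1167.05⁴ − 279.4⁴).
T⁴ − T₀⁴ = 1.85506×10¹² − 6.09404×10⁹ = 1.84897×10¹² K⁴, so P_net = 2.19×10⁶ W.

Net loss ≈ 2.19×10⁶ W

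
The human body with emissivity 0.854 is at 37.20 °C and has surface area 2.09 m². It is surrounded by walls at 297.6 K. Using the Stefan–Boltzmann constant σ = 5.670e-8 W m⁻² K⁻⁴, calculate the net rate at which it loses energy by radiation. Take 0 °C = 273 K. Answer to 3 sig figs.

Net loss ≈ 143 W

T = 37.20 °C + 273 = 310.20 K.
Area A = 2.09 m².
Net radiated power P_net = εσA(T⁴ − T₀⁴) = 0.854×5.670×10⁻⁸×2.09×(310.20⁴ − 297.6⁴).
T⁴ − T₀⁴ = 9.25907×10⁹ − 7.84389×10⁹ = 1.41518×10⁹ K⁴, so P_net = 143 W.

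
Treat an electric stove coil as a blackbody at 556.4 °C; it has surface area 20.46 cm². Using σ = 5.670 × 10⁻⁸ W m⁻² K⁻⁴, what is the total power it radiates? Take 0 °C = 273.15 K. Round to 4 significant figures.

P ≈ 54.94 W

T = 556.4 °C + 273.15 = 829.55 K.
Area A = 20.46 cm² = 2.046×10⁻³ m².
P = σAT⁴ = 5.670×10⁻⁸ × 2.046×10⁻³ × (829.55)⁴ = 54.94 W.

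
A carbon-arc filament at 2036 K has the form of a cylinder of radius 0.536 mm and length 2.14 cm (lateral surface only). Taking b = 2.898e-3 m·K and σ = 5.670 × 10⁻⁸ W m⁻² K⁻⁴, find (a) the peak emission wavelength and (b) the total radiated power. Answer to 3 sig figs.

(a) λ_max = b/T = 2.898×10⁻³/2036 = 1.423×10⁻⁶ m = 1.42×10³ nm.
Lateral area A = 2πrL = 2π×5.36×10⁻⁴×0.0214 = 7.20706×10⁻⁵ m².
(b) P = σAT⁴ = 5.670×10⁻⁸×7.20706×10⁻⁵×(2036)⁴ = 70.2 W.

λ_max ≈ 1.42×10³ nm; P ≈ 70.2 W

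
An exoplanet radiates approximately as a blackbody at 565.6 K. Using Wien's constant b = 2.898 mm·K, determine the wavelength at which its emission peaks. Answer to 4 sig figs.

λ_max ≈ 5.124 μm

Wien's displacement law: λ_max = b/T = (2.898×10⁻³ m·K)/(565.6 K) = 5.1238×10⁻⁶ m.
That is 5.124 μm, in the infrared range.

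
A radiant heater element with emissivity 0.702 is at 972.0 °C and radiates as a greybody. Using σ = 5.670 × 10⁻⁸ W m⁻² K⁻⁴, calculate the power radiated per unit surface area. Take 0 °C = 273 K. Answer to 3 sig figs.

I ≈ 9.56×10⁴ W/m²

T = 972.0 °C + 273 = 1245.0 K.
Stefan–Boltzmann: I = εσT⁴ = 0.702 × 5.670×10⁻⁸ × (1245.0)⁴ = 9.56×10⁴ W/m².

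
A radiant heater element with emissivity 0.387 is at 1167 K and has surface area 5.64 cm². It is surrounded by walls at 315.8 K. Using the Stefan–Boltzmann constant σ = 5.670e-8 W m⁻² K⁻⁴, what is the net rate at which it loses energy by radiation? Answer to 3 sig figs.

Net loss ≈ 22.8 W

Area A = 5.64 cm² = 5.64×10⁻⁴ m².
Net radiated power P_net = εσA(T⁴ − T₀⁴) = 0.387×5.670×10⁻⁸×5.64×10⁻⁴×(1167⁴ − 315.8⁴).
T⁴ − T₀⁴ = 1.85474×10¹² − 9.94600×10⁹ = 1.84479×10¹² K⁴, so P_net = 22.8 W.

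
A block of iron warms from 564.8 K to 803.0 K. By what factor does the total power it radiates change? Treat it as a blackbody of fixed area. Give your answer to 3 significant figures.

P ∝ T⁴, so P₂/P₁ = (T₂/T₁)⁴ = (803.0/564.8)⁴ = (1.42174)⁴ = 4.09.

P₂/P₁ ≈ 4.09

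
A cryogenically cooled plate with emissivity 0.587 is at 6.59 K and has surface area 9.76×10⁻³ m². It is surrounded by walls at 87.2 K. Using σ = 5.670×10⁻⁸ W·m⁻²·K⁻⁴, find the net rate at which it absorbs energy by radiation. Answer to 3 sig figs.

Area A = 9.76×10⁻³ m².
Net radiated power P_net = εσA(T⁴ − T₀⁴) = 0.587×5.670×10⁻⁸×9.76×10⁻³×(6.59⁴ − 87.2⁴).
T⁴ − T₀⁴ = 1886.00 − 5.78184×10⁷ = -5.78165×10⁷ K⁴, so P_net = -0.0188 W — negative, meaning a net gain of 0.0188 W.

Net gain ≈ 0.0188 W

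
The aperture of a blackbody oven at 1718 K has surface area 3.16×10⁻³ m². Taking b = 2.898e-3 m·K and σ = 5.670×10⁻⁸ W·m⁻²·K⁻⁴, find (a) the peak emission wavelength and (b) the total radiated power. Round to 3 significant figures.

(a) λ_max = b/T = 2.898×10⁻³/1718 = 1.687×10⁻⁶ m = 1.69×10³ nm.
Area A = 3.16×10⁻³ m².
(b) P = σAT⁴ = 5.670×10⁻⁸×3.16×10⁻³×(1718)⁴ = 1.56×10³ W.

λ_max ≈ 1.69×10³ nm; P ≈ 1.56×10³ W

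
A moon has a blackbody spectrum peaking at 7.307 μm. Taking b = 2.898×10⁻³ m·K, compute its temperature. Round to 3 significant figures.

Wien's law gives T = b/λ_max = (2.898×10⁻³ m·K)/(7.307×10⁻⁶ m) = 397 K.

T ≈ 397 K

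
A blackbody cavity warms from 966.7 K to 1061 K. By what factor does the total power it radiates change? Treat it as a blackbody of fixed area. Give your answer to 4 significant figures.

P₂/P₁ ≈ 1.451

P ∝ T⁴, so P₂/P₁ = (T₂/T₁)⁴ = (1061/966.7)⁴ = (1.09755)⁴ = 1.451.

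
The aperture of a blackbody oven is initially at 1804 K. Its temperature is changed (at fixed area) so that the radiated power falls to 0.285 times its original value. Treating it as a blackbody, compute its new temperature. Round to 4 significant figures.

T₂ ≈ 1318 K

P ∝ T⁴, so T₂/T₁ = (P₂/P₁)^(1/4) = (0.285)^(1/4) = 0.730653.
T₂ = 1804 × 0.730653 = 1318 K.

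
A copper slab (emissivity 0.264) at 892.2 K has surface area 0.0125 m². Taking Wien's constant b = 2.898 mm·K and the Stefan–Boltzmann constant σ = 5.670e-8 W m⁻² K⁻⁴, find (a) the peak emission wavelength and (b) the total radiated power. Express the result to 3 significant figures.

(a) λ_max = b/T = 2.898×10⁻³/892.2 = 3.248×10⁻⁶ m = 3.25 μm.
Area A = 0.0125 m².
(b) P = εσAT⁴ = 0.264×5.670×10⁻⁸×0.0125×(892.2)⁴ = 119 W.

λ_max ≈ 3.25 μm; P ≈ 119 W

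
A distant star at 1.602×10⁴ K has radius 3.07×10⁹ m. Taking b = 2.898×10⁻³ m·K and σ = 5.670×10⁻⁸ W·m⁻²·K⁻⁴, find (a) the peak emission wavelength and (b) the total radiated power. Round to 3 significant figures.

(a) λ_max = b/T = 2.898×10⁻³/1.602×10⁴ = 1.809×10⁻⁷ m = 181 nm.
Surface area A = 4πR² = 4π(3.07×10⁹ m)² = 1.18437×10²⁰ m².
(b) P = σAT⁴ = 5.670×10⁻⁸×1.18437×10²⁰×(1.602×10⁴)⁴ = 4.42×10²⁹ W.

λ_max ≈ 181 nm; P ≈ 4.42×10²⁹ W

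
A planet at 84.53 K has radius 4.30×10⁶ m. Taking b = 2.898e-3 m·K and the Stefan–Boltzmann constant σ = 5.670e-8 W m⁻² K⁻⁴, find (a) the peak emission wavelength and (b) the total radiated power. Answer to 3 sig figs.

(a) λ_max = b/T = 2.898×10⁻³/84.53 = 3.428×10⁻⁵ m = 34.3 μm.
Surface area A = 4πR² = 4π(4.30×10⁶ m)² = 2.32352×10¹⁴ m².
(b) P = σAT⁴ = 5.670×10⁻⁸×2.32352×10¹⁴×(84.53)⁴ = 6.73×10¹⁴ W.

λ_max ≈ 34.3 μm; P ≈ 6.73×10¹⁴ W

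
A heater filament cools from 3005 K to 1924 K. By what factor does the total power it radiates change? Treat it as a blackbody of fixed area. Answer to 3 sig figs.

P ∝ T⁴, so P₂/P₁ = (T₂/T₁)⁴ = (1924/3005)⁴ = (0.640266)⁴ = 0.168.

P₂/P₁ ≈ 0.168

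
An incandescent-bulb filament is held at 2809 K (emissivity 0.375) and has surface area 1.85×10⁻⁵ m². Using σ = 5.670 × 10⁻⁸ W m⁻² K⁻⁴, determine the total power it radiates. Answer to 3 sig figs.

P ≈ 24.5 W

Area A = 1.85×10⁻⁵ m².
P = εσAT⁴ = 0.375 × 5.670×10⁻⁸ × 1.85×10⁻⁵ × (2809)⁴ = 24.5 W.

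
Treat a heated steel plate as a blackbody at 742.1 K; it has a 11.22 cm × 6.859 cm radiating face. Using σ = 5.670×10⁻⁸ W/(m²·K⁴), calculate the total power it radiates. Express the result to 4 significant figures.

Area A = 0.1122 × 0.06859 = 7.6958×10⁻³ m².
P = σAT⁴ = 5.670×10⁻⁸ × 7.6958×10⁻³ × (742.1)⁴ = 132.3 W.

P ≈ 132.3 W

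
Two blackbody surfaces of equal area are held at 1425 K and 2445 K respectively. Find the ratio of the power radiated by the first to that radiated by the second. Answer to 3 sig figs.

With equal areas, P₁/P₂ = (T₁/T₂)⁴ = (1425/2445)⁴ = 0.115.

P₁/P₂ ≈ 0.115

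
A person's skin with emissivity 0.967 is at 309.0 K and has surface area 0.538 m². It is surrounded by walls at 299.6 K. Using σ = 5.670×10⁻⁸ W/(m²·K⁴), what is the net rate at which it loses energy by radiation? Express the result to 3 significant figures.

Area A = 0.538 m².
Net radiated power P_net = εσA(T⁴ − T₀⁴) = 0.967×5.670×10⁻⁸×0.538×(309.0⁴ − 299.6⁴).
T⁴ − T₀⁴ = 9.11662×10⁹ − 8.05689×10⁹ = 1.05973×10⁹ K⁴, so P_net = 31.3 W.

Net loss ≈ 31.3 W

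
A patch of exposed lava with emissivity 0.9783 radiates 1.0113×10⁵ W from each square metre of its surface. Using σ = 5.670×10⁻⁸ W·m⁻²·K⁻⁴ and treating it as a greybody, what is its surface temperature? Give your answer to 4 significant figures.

T ≈ 1162 K

I = εσT⁴, so T = (I/εσ)^(1/4) = (1.0113×10⁵/(0.9783×5.670×10⁻⁸))^(1/4) = 1162 K.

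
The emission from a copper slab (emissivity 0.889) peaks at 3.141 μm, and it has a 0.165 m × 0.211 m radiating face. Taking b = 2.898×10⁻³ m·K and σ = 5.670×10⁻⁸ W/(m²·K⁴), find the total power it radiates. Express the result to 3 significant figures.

Wien's law: T = b/λ_max = 2.898×10⁻³/3.141×10⁻⁶ = 922.636 K.
Area A = 0.165 × 0.211 = 0.034815 m².
Then P = εσAT⁴ = 0.889×5.670×10⁻⁸×0.034815×(922.636)⁴ = 1.27×10³ W.

P ≈ 1.27×10³ W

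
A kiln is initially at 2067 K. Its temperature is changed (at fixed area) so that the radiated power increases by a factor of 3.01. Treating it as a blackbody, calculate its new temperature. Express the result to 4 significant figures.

T₂ ≈ 2723 K

P ∝ T⁴, so T₂/T₁ = (P₂/P₁)^(1/4) = (3.01)^(1/4) = 1.31717.
T₂ = 2067 × 1.31717 = 2723 K.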